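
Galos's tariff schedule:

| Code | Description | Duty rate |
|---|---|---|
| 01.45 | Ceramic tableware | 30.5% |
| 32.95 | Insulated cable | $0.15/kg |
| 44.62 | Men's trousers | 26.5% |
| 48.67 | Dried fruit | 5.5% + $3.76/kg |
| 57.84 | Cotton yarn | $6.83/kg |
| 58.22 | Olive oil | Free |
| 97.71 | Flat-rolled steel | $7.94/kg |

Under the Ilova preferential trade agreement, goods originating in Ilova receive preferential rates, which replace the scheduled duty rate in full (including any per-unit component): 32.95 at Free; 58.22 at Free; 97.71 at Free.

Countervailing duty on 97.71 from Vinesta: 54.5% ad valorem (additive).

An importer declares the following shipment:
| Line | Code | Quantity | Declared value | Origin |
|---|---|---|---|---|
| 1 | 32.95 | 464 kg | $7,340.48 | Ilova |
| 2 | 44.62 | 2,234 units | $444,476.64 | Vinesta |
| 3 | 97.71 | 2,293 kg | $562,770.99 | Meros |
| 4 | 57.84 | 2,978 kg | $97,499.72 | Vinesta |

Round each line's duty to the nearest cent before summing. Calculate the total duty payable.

Line 1 (32.95, Ilova, 464 kg, $7,340.48):
Base rate for 32.95 is $0.15/kg.
Origin Ilova qualifies under the Galos–Ilova agreement and 32.95 is covered: preferential rate Free applies instead.
Duty = $7,340.48 × 0% = $0.00.
Line 2 (44.62, Vinesta, 2,234 units, $444,476.64):
Base rate for 44.62 is 26.5%.
Duty = $444,476.64 × 26.5% = $117,786.31.
Line 3 (97.71, Meros, 2,293 kg, $562,770.99):
Base rate for 97.71 is $7.94/kg.
97.71 has an FTA preferential rate, but origin Meros is not Ilova; base rate stands.
The additional-duty order on 97.71 targets Vinesta, not Meros; it does not apply.
Duty = 2,293 × $7.94 = $18,206.42.
Line 4 (57.84, Vinesta, 2,978 kg, $97,499.72):
Base rate for 57.84 is $6.83/kg.
Duty = 2,978 × $6.83 = $20,339.74.
Total = $0.00 + $117,786.31 + $18,206.42 + $20,339.74 = $156,332.47.

$156,332.47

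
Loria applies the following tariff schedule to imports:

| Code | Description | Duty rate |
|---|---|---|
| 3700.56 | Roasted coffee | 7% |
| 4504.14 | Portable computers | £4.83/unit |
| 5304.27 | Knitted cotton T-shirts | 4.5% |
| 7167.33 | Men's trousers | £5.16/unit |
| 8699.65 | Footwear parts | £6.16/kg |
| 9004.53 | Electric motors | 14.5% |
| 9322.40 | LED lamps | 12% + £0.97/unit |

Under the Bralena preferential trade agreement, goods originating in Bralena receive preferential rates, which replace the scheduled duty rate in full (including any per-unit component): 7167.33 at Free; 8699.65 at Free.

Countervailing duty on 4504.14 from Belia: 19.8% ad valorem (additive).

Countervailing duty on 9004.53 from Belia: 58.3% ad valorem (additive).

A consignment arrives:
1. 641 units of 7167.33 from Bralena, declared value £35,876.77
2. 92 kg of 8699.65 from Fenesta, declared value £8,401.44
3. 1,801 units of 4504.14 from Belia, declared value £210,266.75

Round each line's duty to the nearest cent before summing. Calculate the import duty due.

£50,898.37

Line 1 (7167.33, Bralena, 641 units, £35,876.77):
Base rate for 7167.33 is £5.16/unit.
Origin Bralena qualifies under the Loria–Bralena agreement and 7167.33 is covered: preferential rate Free applies instead.
Duty = £35,876.77 × 0% = £0.00.
Line 2 (8699.65, Fenesta, 92 kg, £8,401.44):
Base rate for 8699.65 is £6.16/kg.
8699.65 has an FTA preferential rate, but origin Fenesta is not Bralena; base rate stands.
Duty = 92 × £6.16 = £566.72.
Line 3 (4504.14, Belia, 1,801 units, £210,266.75):
Base rate for 4504.14 is £4.83/unit.
Additional duty on 4504.14 from Belia: +19.8% ad valorem. Applied ad valorem rate = 19.8%.
Duty = £210,266.75 × 19.8% + 1,801 × £4.83 = £50,331.65.
Total = £0.00 + £566.72 + £50,331.65 = £50,898.37.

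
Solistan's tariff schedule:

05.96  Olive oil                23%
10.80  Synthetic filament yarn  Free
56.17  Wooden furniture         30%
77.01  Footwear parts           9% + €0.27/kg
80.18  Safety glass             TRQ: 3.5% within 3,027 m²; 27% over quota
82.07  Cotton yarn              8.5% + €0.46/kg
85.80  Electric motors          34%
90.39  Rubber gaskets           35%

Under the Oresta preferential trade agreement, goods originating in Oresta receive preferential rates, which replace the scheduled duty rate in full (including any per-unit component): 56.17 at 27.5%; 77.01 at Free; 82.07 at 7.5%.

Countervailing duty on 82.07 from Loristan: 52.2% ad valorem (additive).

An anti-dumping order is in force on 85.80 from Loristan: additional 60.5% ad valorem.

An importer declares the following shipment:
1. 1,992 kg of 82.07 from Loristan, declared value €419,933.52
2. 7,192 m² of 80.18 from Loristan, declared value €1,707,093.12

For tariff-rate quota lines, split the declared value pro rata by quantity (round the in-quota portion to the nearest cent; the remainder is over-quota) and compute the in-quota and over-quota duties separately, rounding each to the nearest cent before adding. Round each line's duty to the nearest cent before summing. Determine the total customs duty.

€547,886.27

Line 1 (82.07, Loristan, 1,992 kg, €419,933.52):
Base rate for 82.07 is 8.5% + €0.46/kg.
82.07 has an FTA preferential rate, but origin Loristan is not Oresta; base rate stands.
Additional duty on 82.07 from Loristan: +52.2%. Applied ad valorem rate: 8.5% + 52.2% = 60.7%.
Duty = €419,933.52 × 60.7% + 1,992 × €0.46 = €255,815.97.
Line 2 (80.18, Loristan, 7,192 m², €1,707,093.12):
Code 80.18 is under a tariff-rate quota (threshold 3,027 m²). In-quota: 3,027 m² at 3.5%; over-quota: 4,165 m² at 27%.
Pro-rata value split: in-quota = €1,707,093.12 × 3,027/7,192 = €718,488.72; over-quota = €1,707,093.12 − €718,488.72 = €988,604.40.
In-quota duty = €718,488.72 × 3.5% = €25,147.11. Over-quota duty = €988,604.40 × 27% = €266,923.19.
Line duty = €25,147.11 + €266,923.19 = €292,070.30.
Total = €255,815.97 + €292,070.30 = €547,886.27.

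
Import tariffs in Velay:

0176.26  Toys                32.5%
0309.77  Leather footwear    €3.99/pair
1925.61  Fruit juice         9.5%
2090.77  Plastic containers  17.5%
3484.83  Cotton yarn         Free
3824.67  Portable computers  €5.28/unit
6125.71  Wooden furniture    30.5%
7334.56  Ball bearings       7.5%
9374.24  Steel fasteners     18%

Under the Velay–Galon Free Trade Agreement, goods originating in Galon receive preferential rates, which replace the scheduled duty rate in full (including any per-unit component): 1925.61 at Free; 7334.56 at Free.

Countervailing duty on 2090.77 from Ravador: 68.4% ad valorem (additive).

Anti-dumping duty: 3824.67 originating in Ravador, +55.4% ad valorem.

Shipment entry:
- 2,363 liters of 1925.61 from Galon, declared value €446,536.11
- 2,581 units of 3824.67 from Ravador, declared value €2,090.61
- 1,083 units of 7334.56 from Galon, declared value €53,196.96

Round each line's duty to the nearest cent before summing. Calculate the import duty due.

€14,785.88

Line 1 (1925.61, Galon, 2,363 liters, €446,536.11):
Base rate for 1925.61 is 9.5%.
Origin Galon qualifies under the Velay–Galon agreement and 1925.61 is covered: preferential rate Free applies instead.
Duty = €446,536.11 × 0% = €0.00.
Line 2 (3824.67, Ravador, 2,581 units, €2,090.61):
Base rate for 3824.67 is €5.28/unit.
Additional duty on 3824.67 from Ravador: +55.4% ad valorem. Applied ad valorem rate = 55.4%.
Duty = €2,090.61 × 55.4% + 2,581 × €5.28 = €14,785.88.
Line 3 (7334.56, Galon, 1,083 units, €53,196.96):
Base rate for 7334.56 is 7.5%.
Origin Galon qualifies under the Velay–Galon agreement and 7334.56 is covered: preferential rate Free applies instead.
Duty = €53,196.96 × 0% = €0.00.
Total = €0.00 + €14,785.88 + €0.00 = €14,785.88.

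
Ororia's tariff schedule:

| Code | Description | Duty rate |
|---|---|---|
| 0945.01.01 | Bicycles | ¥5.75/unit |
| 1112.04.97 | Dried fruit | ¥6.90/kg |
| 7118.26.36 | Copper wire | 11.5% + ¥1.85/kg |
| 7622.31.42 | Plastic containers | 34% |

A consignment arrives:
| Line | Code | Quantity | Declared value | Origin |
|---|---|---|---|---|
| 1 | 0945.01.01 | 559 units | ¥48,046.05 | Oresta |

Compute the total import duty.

¥3,214.25

Line 1 (0945.01.01, Oresta, 559 units, ¥48,046.05):
Base rate for 0945.01.01 is ¥5.75/unit.
Duty = 559 × ¥5.75 = ¥3,214.25.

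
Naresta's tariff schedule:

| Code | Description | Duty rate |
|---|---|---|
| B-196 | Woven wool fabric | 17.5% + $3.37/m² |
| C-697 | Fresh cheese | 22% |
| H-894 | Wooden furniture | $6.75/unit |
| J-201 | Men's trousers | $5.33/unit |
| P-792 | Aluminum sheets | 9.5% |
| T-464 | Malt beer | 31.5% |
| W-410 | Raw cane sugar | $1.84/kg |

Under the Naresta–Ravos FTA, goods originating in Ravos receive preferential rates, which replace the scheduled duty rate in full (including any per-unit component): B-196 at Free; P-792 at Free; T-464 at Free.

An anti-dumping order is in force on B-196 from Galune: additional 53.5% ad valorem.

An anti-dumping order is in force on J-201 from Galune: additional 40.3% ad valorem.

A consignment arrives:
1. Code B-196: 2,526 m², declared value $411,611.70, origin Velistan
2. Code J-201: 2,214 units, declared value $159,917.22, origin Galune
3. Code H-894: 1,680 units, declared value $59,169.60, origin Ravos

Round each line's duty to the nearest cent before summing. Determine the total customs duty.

Line 1 (B-196, Velistan, 2,526 m², $411,611.70):
Base rate for B-196 is 17.5% + $3.37/m².
B-196 has an FTA preferential rate, but origin Velistan is not Ravos; base rate stands.
The additional-duty order on B-196 targets Galune, not Velistan; it does not apply.
Duty = $411,611.70 × 17.5% + 2,526 × $3.37 = $80,544.67.
Line 2 (J-201, Galune, 2,214 units, $159,917.22):
Base rate for J-201 is $5.33/unit.
Additional duty on J-201 from Galune: +40.3% ad valorem. Applied ad valorem rate = 40.3%.
Duty = $159,917.22 × 40.3% + 2,214 × $5.33 = $76,247.26.
Line 3 (H-894, Ravos, 1,680 units, $59,169.60):
Base rate for H-894 is $6.75/unit.
Origin Ravos is the FTA partner but H-894 is not on the preference list; base rate stands.
Duty = 1,680 × $6.75 = $11,340.00.
Total = $80,544.67 + $76,247.26 + $11,340.00 = $168,131.93.

$168,131.93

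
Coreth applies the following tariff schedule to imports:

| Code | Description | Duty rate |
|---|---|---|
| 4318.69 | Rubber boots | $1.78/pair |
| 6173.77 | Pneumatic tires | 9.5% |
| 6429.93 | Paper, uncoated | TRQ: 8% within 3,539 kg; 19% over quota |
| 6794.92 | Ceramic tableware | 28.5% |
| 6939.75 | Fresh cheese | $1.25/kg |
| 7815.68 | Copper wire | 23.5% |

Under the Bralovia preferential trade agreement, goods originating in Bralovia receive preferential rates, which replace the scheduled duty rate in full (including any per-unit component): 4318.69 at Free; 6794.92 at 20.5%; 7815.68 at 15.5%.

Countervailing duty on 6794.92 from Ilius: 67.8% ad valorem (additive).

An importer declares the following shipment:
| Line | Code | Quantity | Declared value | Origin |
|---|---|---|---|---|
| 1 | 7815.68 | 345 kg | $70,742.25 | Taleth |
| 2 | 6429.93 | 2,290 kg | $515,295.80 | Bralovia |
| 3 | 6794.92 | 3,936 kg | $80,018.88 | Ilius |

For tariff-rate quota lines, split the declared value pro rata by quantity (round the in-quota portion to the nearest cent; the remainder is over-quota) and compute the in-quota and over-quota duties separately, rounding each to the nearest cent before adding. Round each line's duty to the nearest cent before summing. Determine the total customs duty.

$134,906.27

Line 1 (7815.68, Taleth, 345 kg, $70,742.25):
Base rate for 7815.68 is 23.5%.
7815.68 has an FTA preferential rate, but origin Taleth is not Bralovia; base rate stands.
Duty = $70,742.25 × 23.5% = $16,624.43.
Line 2 (6429.93, Bralovia, 2,290 kg, $515,295.80):
Code 6429.93 is under a tariff-rate quota (threshold 3,539 kg). Quantity 2,290 kg is within the quota, so the in-quota rate 8% applies to the full value.
Duty = $515,295.80 × 8% = $41,223.66.
Line 3 (6794.92, Ilius, 3,936 kg, $80,018.88):
Base rate for 6794.92 is 28.5%.
6794.92 has an FTA preferential rate, but origin Ilius is not Bralovia; base rate stands.
Additional duty on 6794.92 from Ilius: +67.8%. Applied ad valorem rate: 28.5% + 67.8% = 96.3%.
Duty = $80,018.88 × 96.3% = $77,058.18.
Total = $16,624.43 + $41,223.66 + $77,058.18 = $134,906.27.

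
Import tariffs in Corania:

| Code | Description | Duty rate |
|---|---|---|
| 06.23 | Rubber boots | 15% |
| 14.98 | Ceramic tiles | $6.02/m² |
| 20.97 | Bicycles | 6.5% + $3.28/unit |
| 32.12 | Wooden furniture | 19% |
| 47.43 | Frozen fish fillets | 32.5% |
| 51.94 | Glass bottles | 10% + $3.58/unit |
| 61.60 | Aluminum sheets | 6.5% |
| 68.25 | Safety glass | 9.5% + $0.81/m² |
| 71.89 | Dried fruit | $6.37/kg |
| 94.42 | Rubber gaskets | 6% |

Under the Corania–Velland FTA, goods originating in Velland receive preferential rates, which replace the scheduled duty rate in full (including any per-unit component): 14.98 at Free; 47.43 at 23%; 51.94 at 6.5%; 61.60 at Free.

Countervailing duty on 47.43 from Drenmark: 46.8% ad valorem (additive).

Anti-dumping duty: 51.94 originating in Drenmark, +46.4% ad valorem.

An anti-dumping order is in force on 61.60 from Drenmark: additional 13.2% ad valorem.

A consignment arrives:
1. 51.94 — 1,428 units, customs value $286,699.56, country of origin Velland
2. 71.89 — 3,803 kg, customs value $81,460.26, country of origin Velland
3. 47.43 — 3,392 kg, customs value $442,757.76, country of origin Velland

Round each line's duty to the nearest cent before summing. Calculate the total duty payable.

$144,694.86

Line 1 (51.94, Velland, 1,428 units, $286,699.56):
Base rate for 51.94 is 10% + $3.58/unit.
Origin Velland qualifies under the Corania–Velland agreement and 51.94 is covered: preferential rate 6.5% applies instead.
The additional-duty order on 51.94 targets Drenmark, not Velland; it does not apply.
Duty = $286,699.56 × 6.5% = $18,635.47.
Line 2 (71.89, Velland, 3,803 kg, $81,460.26):
Base rate for 71.89 is $6.37/kg.
Origin Velland is the FTA partner but 71.89 is not on the preference list; base rate stands.
Duty = 3,803 × $6.37 = $24,225.11.
Line 3 (47.43, Velland, 3,392 kg, $442,757.76):
Base rate for 47.43 is 32.5%.
Origin Velland qualifies under the Corania–Velland agreement and 47.43 is covered: preferential rate 23% applies instead.
The additional-duty order on 47.43 targets Drenmark, not Velland; it does not apply.
Duty = $442,757.76 × 23% = $101,834.28.
Total = $18,635.47 + $24,225.11 + $101,834.28 = $144,694.86.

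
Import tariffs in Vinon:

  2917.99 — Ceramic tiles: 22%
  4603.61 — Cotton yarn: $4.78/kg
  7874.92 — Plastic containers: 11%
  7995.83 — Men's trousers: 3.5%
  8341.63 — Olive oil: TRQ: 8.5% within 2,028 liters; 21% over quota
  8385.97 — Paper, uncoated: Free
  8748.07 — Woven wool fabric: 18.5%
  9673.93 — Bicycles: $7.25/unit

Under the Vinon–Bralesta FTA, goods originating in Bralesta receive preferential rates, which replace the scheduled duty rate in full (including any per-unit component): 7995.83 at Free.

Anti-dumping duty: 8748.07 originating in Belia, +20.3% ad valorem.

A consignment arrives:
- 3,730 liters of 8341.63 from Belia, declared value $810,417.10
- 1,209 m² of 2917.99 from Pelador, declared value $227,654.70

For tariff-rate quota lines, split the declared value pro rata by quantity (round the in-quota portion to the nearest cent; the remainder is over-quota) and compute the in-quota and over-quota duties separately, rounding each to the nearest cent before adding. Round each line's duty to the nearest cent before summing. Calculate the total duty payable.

Line 1 (8341.63, Belia, 3,730 liters, $810,417.10):
Code 8341.63 is under a tariff-rate quota (threshold 2,028 liters). In-quota: 2,028 liters at 8.5%; over-quota: 1,702 liters at 21%.
Pro-rata value split: in-quota = $810,417.10 × 2,028/3,730 = $440,623.56; over-quota = $810,417.10 − $440,623.56 = $369,793.54.
In-quota duty = $440,623.56 × 8.5% = $37,453.00. Over-quota duty = $369,793.54 × 21% = $77,656.64.
Line duty = $37,453.00 + $77,656.64 = $115,109.64.
Line 2 (2917.99, Pelador, 1,209 m², $227,654.70):
Base rate for 2917.99 is 22%.
Duty = $227,654.70 × 22% = $50,084.03.
Total = $115,109.64 + $50,084.03 = $165,193.67.

$165,193.67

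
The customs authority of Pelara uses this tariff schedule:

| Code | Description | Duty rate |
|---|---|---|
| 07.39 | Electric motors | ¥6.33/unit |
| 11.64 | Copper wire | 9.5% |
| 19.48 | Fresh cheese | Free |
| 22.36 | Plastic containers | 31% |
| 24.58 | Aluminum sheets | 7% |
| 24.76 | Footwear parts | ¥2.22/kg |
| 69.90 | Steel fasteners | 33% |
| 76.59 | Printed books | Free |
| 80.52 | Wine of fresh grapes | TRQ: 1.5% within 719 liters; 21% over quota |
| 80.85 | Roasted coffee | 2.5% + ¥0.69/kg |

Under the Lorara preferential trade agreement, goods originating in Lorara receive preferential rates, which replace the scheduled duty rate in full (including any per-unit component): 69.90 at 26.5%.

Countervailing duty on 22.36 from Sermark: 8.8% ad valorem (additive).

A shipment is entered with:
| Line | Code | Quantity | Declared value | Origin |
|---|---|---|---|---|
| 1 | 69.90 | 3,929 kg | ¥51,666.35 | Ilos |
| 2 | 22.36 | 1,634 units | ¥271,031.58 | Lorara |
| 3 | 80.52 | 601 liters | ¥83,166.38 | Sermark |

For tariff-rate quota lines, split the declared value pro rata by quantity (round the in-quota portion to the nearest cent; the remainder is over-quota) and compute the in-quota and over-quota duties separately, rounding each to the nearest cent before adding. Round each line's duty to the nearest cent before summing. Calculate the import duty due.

Line 1 (69.90, Ilos, 3,929 kg, ¥51,666.35):
Base rate for 69.90 is 33%.
69.90 has an FTA preferential rate, but origin Ilos is not Lorara; base rate stands.
Duty = ¥51,666.35 × 33% = ¥17,049.90.
Line 2 (22.36, Lorara, 1,634 units, ¥271,031.58):
Base rate for 22.36 is 31%.
Origin Lorara is the FTA partner but 22.36 is not on the preference list; base rate stands.
The additional-duty order on 22.36 targets Sermark, not Lorara; it does not apply.
Duty = ¥271,031.58 × 31% = ¥84,019.79.
Line 3 (80.52, Sermark, 601 liters, ¥83,166.38):
Code 80.52 is under a tariff-rate quota (threshold 719 liters). Quantity 601 liters is within the quota, so the in-quota rate 1.5% applies to the full value.
Duty = ¥83,166.38 × 1.5% = ¥1,247.50.
Total = ¥17,049.90 + ¥84,019.79 + ¥1,247.50 = ¥102,317.19.

¥102,317.19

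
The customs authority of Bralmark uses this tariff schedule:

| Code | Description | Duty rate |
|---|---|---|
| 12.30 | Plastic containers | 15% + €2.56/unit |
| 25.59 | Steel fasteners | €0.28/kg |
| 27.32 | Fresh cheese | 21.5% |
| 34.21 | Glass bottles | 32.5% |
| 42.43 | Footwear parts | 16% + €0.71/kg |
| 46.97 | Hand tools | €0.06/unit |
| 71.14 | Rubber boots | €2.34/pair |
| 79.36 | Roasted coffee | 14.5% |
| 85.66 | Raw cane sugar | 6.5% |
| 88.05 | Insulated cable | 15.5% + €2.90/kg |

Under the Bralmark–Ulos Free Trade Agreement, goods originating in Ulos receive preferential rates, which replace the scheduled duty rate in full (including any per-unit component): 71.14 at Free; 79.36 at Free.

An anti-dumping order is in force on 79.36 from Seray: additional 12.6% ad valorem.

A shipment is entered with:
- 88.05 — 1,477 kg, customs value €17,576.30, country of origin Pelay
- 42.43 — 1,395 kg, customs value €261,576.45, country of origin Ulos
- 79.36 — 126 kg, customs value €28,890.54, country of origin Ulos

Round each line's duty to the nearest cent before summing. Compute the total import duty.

Line 1 (88.05, Pelay, 1,477 kg, €17,576.30):
Base rate for 88.05 is 15.5% + €2.90/kg.
Duty = €17,576.30 × 15.5% + 1,477 × €2.90 = €7,007.63.
Line 2 (42.43, Ulos, 1,395 kg, €261,576.45):
Base rate for 42.43 is 16% + €0.71/kg.
Origin Ulos is the FTA partner but 42.43 is not on the preference list; base rate stands.
Duty = €261,576.45 × 16% + 1,395 × €0.71 = €42,842.68.
Line 3 (79.36, Ulos, 126 kg, €28,890.54):
Base rate for 79.36 is 14.5%.
Origin Ulos qualifies under the Bralmark–Ulos agreement and 79.36 is covered: preferential rate Free applies instead.
The additional-duty order on 79.36 targets Seray, not Ulos; it does not apply.
Duty = €28,890.54 × 0% = €0.00.
Total = €7,007.63 + €42,842.68 + €0.00 = €49,850.31.

€49,850.31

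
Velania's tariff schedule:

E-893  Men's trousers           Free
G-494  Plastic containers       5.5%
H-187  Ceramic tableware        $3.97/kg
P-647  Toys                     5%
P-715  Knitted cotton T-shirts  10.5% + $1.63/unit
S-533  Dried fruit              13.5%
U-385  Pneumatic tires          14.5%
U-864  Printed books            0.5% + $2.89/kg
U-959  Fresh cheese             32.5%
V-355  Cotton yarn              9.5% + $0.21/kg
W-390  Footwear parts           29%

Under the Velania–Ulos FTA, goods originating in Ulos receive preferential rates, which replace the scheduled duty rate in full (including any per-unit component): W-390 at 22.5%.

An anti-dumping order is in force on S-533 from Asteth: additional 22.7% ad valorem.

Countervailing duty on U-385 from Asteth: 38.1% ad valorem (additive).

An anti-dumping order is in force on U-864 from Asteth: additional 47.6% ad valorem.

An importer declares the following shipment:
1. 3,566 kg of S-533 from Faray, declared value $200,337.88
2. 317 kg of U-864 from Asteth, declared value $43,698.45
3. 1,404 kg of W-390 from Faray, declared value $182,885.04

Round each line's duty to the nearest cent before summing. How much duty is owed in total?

Line 1 (S-533, Faray, 3,566 kg, $200,337.88):
Base rate for S-533 is 13.5%.
The additional-duty order on S-533 targets Asteth, not Faray; it does not apply.
Duty = $200,337.88 × 13.5% = $27,045.61.
Line 2 (U-864, Asteth, 317 kg, $43,698.45):
Base rate for U-864 is 0.5% + $2.89/kg.
Additional duty on U-864 from Asteth: +47.6%. Applied ad valorem rate: 0.5% + 47.6% = 48.1%.
Duty = $43,698.45 × 48.1% + 317 × $2.89 = $21,935.08.
Line 3 (W-390, Faray, 1,404 kg, $182,885.04):
Base rate for W-390 is 29%.
W-390 has an FTA preferential rate, but origin Faray is not Ulos; base rate stands.
Duty = $182,885.04 × 29% = $53,036.66.
Total = $27,045.61 + $21,935.08 + $53,036.66 = $102,017.35.

$102,017.35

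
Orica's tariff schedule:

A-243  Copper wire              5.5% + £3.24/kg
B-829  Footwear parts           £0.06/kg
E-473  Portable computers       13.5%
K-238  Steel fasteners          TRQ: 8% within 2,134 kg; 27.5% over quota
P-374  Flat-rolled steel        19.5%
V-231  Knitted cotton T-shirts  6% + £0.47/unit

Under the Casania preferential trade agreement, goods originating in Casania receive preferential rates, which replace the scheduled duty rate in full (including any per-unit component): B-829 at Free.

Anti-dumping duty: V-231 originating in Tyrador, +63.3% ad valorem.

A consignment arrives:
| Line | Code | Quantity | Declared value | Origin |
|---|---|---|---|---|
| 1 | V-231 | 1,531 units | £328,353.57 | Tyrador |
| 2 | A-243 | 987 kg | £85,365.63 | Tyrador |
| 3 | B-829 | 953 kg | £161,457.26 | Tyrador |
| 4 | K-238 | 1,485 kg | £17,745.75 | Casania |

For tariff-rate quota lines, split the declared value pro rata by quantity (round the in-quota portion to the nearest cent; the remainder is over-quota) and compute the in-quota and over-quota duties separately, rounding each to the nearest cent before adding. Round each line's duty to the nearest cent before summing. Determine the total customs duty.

£237,638.42

Line 1 (V-231, Tyrador, 1,531 units, £328,353.57):
Base rate for V-231 is 6% + £0.47/unit.
Additional duty on V-231 from Tyrador: +63.3%. Applied ad valorem rate: 6% + 63.3% = 69.3%.
Duty = £328,353.57 × 69.3% + 1,531 × £0.47 = £228,268.59.
Line 2 (A-243, Tyrador, 987 kg, £85,365.63):
Base rate for A-243 is 5.5% + £3.24/kg.
Duty = £85,365.63 × 5.5% + 987 × £3.24 = £7,892.99.
Line 3 (B-829, Tyrador, 953 kg, £161,457.26):
Base rate for B-829 is £0.06/kg.
B-829 has an FTA preferential rate, but origin Tyrador is not Casania; base rate stands.
Duty = 953 × £0.06 = £57.18.
Line 4 (K-238, Casania, 1,485 kg, £17,745.75):
Code K-238 is under a tariff-rate quota (threshold 2,134 kg). Quantity 1,485 kg is within the quota, so the in-quota rate 8% applies to the full value.
Duty = £17,745.75 × 8% = £1,419.66.
Total = £228,268.59 + £7,892.99 + £57.18 + £1,419.66 = £237,638.42.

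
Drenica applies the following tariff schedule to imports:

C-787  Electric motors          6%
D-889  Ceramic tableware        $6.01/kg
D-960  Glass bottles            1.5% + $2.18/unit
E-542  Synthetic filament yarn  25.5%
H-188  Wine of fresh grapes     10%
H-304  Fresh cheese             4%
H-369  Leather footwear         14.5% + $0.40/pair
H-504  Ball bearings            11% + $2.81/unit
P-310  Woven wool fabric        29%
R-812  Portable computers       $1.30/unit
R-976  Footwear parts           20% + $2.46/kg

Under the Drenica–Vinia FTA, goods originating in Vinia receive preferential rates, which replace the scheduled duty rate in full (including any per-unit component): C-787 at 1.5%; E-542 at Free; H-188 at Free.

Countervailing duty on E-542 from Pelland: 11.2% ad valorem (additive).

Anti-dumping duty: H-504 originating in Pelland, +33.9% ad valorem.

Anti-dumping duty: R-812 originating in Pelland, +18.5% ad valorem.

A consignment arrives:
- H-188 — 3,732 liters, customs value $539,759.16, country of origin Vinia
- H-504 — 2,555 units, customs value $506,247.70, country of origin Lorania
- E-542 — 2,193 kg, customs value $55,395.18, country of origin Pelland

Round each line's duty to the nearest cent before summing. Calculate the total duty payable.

$83,196.83

Line 1 (H-188, Vinia, 3,732 liters, $539,759.16):
Base rate for H-188 is 10%.
Origin Vinia qualifies under the Drenica–Vinia agreement and H-188 is covered: preferential rate Free applies instead.
Duty = $539,759.16 × 0% = $0.00.
Line 2 (H-504, Lorania, 2,555 units, $506,247.70):
Base rate for H-504 is 11% + $2.81/unit.
The additional-duty order on H-504 targets Pelland, not Lorania; it does not apply.
Duty = $506,247.70 × 11% + 2,555 × $2.81 = $62,866.80.
Line 3 (E-542, Pelland, 2,193 kg, $55,395.18):
Base rate for E-542 is 25.5%.
E-542 has an FTA preferential rate, but origin Pelland is not Vinia; base rate stands.
Additional duty on E-542 from Pelland: +11.2%. Applied ad valorem rate: 25.5% + 11.2% = 36.7%.
Duty = $55,395.18 × 36.7% = $20,330.03.
Total = $0.00 + $62,866.80 + $20,330.03 = $83,196.83.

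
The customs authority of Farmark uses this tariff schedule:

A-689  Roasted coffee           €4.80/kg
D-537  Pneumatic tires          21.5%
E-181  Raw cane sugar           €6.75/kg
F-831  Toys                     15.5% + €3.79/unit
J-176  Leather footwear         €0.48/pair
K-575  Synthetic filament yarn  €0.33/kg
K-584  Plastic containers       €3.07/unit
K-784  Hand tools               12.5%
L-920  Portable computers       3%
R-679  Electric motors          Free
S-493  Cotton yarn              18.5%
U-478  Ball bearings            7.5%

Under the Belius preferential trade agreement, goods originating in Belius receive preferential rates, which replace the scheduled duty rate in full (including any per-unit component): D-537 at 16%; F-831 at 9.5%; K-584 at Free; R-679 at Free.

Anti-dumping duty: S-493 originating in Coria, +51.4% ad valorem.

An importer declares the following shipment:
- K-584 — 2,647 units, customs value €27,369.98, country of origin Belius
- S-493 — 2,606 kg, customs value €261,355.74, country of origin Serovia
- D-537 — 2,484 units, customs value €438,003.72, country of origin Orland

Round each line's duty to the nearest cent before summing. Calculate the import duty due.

€142,521.61

Line 1 (K-584, Belius, 2,647 units, €27,369.98):
Base rate for K-584 is €3.07/unit.
Origin Belius qualifies under the Farmark–Belius agreement and K-584 is covered: preferential rate Free applies instead.
Duty = €27,369.98 × 0% = €0.00.
Line 2 (S-493, Serovia, 2,606 kg, €261,355.74):
Base rate for S-493 is 18.5%.
The additional-duty order on S-493 targets Coria, not Serovia; it does not apply.
Duty = €261,355.74 × 18.5% = €48,350.81.
Line 3 (D-537, Orland, 2,484 units, €438,003.72):
Base rate for D-537 is 21.5%.
D-537 has an FTA preferential rate, but origin Orland is not Belius; base rate stands.
Duty = €438,003.72 × 21.5% = €94,170.80.
Total = €0.00 + €48,350.81 + €94,170.80 = €142,521.61.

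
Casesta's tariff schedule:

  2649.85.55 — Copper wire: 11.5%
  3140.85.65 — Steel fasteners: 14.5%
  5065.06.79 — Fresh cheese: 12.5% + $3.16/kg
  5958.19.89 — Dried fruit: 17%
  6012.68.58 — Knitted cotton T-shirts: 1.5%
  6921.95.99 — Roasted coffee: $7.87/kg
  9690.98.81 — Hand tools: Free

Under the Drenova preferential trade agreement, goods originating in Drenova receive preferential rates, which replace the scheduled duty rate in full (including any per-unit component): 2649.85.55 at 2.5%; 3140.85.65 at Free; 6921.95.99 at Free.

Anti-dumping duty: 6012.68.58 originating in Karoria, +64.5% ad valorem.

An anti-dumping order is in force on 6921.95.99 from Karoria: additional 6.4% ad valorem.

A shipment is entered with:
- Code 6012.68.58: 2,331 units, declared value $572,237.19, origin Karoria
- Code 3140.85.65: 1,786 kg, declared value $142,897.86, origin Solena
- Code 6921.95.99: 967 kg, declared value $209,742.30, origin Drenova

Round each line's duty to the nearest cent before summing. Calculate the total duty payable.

Line 1 (6012.68.58, Karoria, 2,331 units, $572,237.19):
Base rate for 6012.68.58 is 1.5%.
Additional duty on 6012.68.58 from Karoria: +64.5%. Applied ad valorem rate: 1.5% + 64.5% = 66%.
Duty = $572,237.19 × 66% = $377,676.55.
Line 2 (3140.85.65, Solena, 1,786 kg, $142,897.86):
Base rate for 3140.85.65 is 14.5%.
3140.85.65 has an FTA preferential rate, but origin Solena is not Drenova; base rate stands.
Duty = $142,897.86 × 14.5% = $20,720.19.
Line 3 (6921.95.99, Drenova, 967 kg, $209,742.30):
Base rate for 6921.95.99 is $7.87/kg.
Origin Drenova qualifies under the Casesta–Drenova agreement and 6921.95.99 is covered: preferential rate Free applies instead.
The additional-duty order on 6921.95.99 targets Karoria, not Drenova; it does not apply.
Duty = $209,742.30 × 0% = $0.00.
Total = $377,676.55 + $20,720.19 + $0.00 = $398,396.74.

$398,396.74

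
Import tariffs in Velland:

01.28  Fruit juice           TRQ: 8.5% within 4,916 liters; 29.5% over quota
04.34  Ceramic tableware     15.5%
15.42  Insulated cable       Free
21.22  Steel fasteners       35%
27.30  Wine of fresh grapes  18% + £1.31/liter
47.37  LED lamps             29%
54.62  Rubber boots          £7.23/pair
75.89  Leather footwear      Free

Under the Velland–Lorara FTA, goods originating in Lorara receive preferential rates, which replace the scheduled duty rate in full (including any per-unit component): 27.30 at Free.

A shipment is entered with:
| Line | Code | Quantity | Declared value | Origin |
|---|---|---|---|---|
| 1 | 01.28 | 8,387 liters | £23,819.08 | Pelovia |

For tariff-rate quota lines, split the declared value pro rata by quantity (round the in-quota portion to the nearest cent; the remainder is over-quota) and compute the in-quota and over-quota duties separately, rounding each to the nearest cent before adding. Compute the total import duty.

£4,094.72

Line 1 (01.28, Pelovia, 8,387 liters, £23,819.08):
Code 01.28 is under a tariff-rate quota (threshold 4,916 liters). In-quota: 4,916 liters at 8.5%; over-quota: 3,471 liters at 29.5%.
Pro-rata value split: in-quota = £23,819.08 × 4,916/8,387 = £13,961.44; over-quota = £23,819.08 − £13,961.44 = £9,857.64.
In-quota duty = £13,961.44 × 8.5% = £1,186.72. Over-quota duty = £9,857.64 × 29.5% = £2,908.00.
Line duty = £1,186.72 + £2,908.00 = £4,094.72.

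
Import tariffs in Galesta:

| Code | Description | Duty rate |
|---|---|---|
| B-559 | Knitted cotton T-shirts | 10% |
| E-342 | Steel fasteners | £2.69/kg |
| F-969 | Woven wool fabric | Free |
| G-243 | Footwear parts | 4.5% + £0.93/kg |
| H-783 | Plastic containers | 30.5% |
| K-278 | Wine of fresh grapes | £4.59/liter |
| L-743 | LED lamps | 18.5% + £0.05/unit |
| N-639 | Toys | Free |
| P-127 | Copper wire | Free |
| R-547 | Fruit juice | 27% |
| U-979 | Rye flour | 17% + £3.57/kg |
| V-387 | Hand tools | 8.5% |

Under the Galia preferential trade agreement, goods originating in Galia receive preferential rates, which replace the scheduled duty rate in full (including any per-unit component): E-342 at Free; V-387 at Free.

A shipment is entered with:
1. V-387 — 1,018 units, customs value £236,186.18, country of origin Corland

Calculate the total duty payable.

Line 1 (V-387, Corland, 1,018 units, £236,186.18):
Base rate for V-387 is 8.5%.
V-387 has an FTA preferential rate, but origin Corland is not Galia; base rate stands.
Duty = £236,186.18 × 8.5% = £20,075.83.

£20,075.83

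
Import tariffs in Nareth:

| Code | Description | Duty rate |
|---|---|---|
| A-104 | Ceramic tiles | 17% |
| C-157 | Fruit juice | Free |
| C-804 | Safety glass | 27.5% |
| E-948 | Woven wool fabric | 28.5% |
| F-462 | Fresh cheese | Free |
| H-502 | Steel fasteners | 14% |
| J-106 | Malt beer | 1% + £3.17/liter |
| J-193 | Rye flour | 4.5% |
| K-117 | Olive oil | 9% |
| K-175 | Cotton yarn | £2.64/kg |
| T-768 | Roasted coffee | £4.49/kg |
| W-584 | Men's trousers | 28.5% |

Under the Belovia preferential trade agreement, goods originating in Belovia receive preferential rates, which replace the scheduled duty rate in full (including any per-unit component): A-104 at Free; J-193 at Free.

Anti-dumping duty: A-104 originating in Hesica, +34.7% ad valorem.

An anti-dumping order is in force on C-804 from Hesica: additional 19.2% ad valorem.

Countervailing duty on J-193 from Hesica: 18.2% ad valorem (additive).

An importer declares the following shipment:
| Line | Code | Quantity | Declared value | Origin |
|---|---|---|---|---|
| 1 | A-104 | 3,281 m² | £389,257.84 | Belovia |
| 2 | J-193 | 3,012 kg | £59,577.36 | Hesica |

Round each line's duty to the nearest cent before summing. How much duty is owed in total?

Line 1 (A-104, Belovia, 3,281 m², £389,257.84):
Base rate for A-104 is 17%.
Origin Belovia qualifies under the Nareth–Belovia agreement and A-104 is covered: preferential rate Free applies instead.
The additional-duty order on A-104 targets Hesica, not Belovia; it does not apply.
Duty = £389,257.84 × 0% = £0.00.
Line 2 (J-193, Hesica, 3,012 kg, £59,577.36):
Base rate for J-193 is 4.5%.
J-193 has an FTA preferential rate, but origin Hesica is not Belovia; base rate stands.
Additional duty on J-193 from Hesica: +18.2%. Applied ad valorem rate: 4.5% + 18.2% = 22.7%.
Duty = £59,577.36 × 22.7% = £13,524.06.
Total = £0.00 + £13,524.06 = £13,524.06.

£13,524.06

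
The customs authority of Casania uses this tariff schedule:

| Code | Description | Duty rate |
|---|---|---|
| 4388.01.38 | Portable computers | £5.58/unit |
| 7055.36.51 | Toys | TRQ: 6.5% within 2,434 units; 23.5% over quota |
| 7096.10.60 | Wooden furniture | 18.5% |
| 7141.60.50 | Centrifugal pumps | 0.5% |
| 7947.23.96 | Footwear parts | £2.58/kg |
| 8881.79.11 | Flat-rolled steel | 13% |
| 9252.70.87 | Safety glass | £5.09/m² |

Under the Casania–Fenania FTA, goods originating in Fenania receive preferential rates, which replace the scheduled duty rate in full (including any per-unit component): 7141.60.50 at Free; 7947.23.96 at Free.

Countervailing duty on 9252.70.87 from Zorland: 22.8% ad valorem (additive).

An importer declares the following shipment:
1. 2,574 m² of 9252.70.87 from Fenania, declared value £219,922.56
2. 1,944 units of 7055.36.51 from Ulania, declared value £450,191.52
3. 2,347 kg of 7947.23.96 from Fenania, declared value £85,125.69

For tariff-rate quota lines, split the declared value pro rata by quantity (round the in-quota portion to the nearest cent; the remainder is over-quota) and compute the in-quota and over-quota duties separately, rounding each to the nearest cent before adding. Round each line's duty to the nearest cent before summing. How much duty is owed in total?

Line 1 (9252.70.87, Fenania, 2,574 m², £219,922.56):
Base rate for 9252.70.87 is £5.09/m².
Origin Fenania is the FTA partner but 9252.70.87 is not on the preference list; base rate stands.
The additional-duty order on 9252.70.87 targets Zorland, not Fenania; it does not apply.
Duty = 2,574 × £5.09 = £13,101.66.
Line 2 (7055.36.51, Ulania, 1,944 units, £450,191.52):
Code 7055.36.51 is under a tariff-rate quota (threshold 2,434 units). Quantity 1,944 units is within the quota, so the in-quota rate 6.5% applies to the full value.
Duty = £450,191.52 × 6.5% = £29,262.45.
Line 3 (7947.23.96, Fenania, 2,347 kg, £85,125.69):
Base rate for 7947.23.96 is £2.58/kg.
Origin Fenania qualifies under the Casania–Fenania agreement and 7947.23.96 is covered: preferential rate Free applies instead.
Duty = £85,125.69 × 0% = £0.00.
Total = £13,101.66 + £29,262.45 + £0.00 = £42,364.11.

£42,364.11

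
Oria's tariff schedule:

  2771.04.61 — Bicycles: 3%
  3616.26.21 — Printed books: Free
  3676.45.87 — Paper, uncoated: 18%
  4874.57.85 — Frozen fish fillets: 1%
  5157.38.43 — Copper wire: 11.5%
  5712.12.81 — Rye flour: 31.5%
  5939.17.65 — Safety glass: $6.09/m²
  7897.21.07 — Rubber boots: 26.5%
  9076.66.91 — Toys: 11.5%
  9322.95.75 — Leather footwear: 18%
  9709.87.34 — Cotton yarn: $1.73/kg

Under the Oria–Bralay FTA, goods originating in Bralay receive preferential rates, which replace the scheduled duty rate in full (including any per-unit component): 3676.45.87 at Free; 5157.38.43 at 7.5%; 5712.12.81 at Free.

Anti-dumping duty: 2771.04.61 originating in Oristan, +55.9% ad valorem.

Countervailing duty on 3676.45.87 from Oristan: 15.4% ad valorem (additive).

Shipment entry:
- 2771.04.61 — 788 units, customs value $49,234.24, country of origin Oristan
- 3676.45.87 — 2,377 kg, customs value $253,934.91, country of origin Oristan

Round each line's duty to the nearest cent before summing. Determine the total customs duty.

$113,813.23

Line 1 (2771.04.61, Oristan, 788 units, $49,234.24):
Base rate for 2771.04.61 is 3%.
Additional duty on 2771.04.61 from Oristan: +55.9%. Applied ad valorem rate: 3% + 55.9% = 58.9%.
Duty = $49,234.24 × 58.9% = $28,998.97.
Line 2 (3676.45.87, Oristan, 2,377 kg, $253,934.91):
Base rate for 3676.45.87 is 18%.
3676.45.87 has an FTA preferential rate, but origin Oristan is not Bralay; base rate stands.
Additional duty on 3676.45.87 from Oristan: +15.4%. Applied ad valorem rate: 18% + 15.4% = 33.4%.
Duty = $253,934.91 × 33.4% = $84,814.26.
Total = $28,998.97 + $84,814.26 = $113,813.23.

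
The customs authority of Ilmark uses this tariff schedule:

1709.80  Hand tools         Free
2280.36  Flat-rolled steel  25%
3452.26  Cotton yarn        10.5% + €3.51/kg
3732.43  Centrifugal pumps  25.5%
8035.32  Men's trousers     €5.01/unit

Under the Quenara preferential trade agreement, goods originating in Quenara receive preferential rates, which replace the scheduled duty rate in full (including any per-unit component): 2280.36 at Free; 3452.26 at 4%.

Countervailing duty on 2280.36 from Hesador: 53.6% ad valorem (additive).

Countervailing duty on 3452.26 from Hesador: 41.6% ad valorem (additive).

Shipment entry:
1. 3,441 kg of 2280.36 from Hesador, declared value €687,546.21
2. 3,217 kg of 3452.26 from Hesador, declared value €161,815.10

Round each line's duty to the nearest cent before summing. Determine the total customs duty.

Line 1 (2280.36, Hesador, 3,441 kg, €687,546.21):
Base rate for 2280.36 is 25%.
2280.36 has an FTA preferential rate, but origin Hesador is not Quenara; base rate stands.
Additional duty on 2280.36 from Hesador: +53.6%. Applied ad valorem rate: 25% + 53.6% = 78.6%.
Duty = €687,546.21 × 78.6% = €540,411.32.
Line 2 (3452.26, Hesador, 3,217 kg, €161,815.10):
Base rate for 3452.26 is 10.5% + €3.51/kg.
3452.26 has an FTA preferential rate, but origin Hesador is not Quenara; base rate stands.
Additional duty on 3452.26 from Hesador: +41.6%. Applied ad valorem rate: 10.5% + 41.6% = 52.1%.
Duty = €161,815.10 × 52.1% + 3,217 × €3.51 = €95,597.34.
Total = €540,411.32 + €95,597.34 = €636,008.66.

€636,008.66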